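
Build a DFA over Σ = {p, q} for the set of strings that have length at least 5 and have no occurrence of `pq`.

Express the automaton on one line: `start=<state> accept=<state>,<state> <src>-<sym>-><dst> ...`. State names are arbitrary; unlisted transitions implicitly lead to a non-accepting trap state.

start=s0 accept=s10,s11 s0-p->s1 s0-q->s2 s1-p->s3 s1-q->s4 s2-p->s3 s2-q->s5 s3-p->s6 s3-q->s4 s4-p->s4 s4-q->s4 s5-p->s6 s5-q->s7 s6-p->s8 s6-q->s4 s7-p->s8 s7-q->s9 s8-p->s10 s8-q->s4 s9-p->s10 s9-q->s11 s10-p->s10 s10-q->s4 s11-p->s10 s11-q->s11

Build one automaton per condition and run them in lockstep. One (7 states) tracks the input length, saturating at 6; the other (3 states) tracks partial matches of the forbidden pattern `pq`. Each combined state is a pair, one component from each; accept when both components accept. After merging equivalent states the machine shrinks.
          p    q  
>  s0     s1   s2 
   s1     s3   s4 
   s2     s3   s5 
   s3     s6   s4 
   s4     s4   s4 
   s5     s6   s7 
   s6     s8   s4 
   s7     s8   s9 
   s8    s10   s4 
   s9    s10  s11 
 * s10   s10   s4 
 * s11   s10  s11 
(> = start, * = accepting)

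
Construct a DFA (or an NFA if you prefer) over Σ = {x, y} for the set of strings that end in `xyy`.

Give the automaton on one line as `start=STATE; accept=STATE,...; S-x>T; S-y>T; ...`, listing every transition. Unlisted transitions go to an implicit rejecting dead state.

start=A; accept=D; A-x>B; A-y>A; B-x>B; B-y>C; C-x>B; C-y>D; D-x>B; D-y>A

Let each state record the length of the longest suffix of the input read so far that is also a prefix of `xyy`. B means the last symbol is `x`; C means the last 2 symbols are `xy`; D means the last 3 symbols are `xyy`. Accept only at D, where the string currently ends in `xyy`.
With 4 states:
       x  y 
>  A   B  A 
   B   B  C 
   C   B  D 
 * D   B  A 
(> = start, * = accepting)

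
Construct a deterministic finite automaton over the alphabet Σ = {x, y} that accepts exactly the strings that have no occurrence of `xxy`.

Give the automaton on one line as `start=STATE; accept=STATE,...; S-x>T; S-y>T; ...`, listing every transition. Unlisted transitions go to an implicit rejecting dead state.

start=q0; accept=q0,q1,q2; q0-x>q1; q0-y>q0; q1-x>q2; q1-y>q0; q2-x>q2; q2-y>q3; q3-x>q3; q3-y>q3

Track partial matches of the forbidden pattern `xxy`. State q3 is a dead state reached once `xxy` has occurred; every other state accepts. q0 means no part of `xxy` is currently matched.
With 4 states:
        x   y  
>* q0   q1  q0 
 * q1   q2  q0 
 * q2   q2  q3 
   q3   q3  q3 
(> = start, * = accepting)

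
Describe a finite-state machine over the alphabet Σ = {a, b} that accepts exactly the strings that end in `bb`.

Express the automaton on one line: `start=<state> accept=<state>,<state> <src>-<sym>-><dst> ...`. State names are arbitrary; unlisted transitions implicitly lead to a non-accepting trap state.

Let each state record the length of the longest suffix of the input read so far that is also a prefix of `bb`. q1 means the last symbol is `b`; q2 means the last 2 symbols are `bb`. Accept only at q2, where the string currently ends in `bb`.
        a   b  
>  q0   q0  q1 
   q1   q0  q2 
 * q2   q0  q2 
(> = start, * = accepting)

start=q0 accept=q2 q0-a->q0 q0-b->q1 q1-a->q0 q1-b->q2 q2-a->q0 q2-b->q2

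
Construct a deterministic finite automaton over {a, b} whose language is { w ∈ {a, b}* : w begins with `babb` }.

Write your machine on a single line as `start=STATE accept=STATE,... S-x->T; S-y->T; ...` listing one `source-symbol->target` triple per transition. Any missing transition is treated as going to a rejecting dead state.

start=q0; accept=q4; q0-a->q5; q0-b->q1; q1-a->q2; q1-b->q5; q2-a->q5; q2-b->q3; q3-a->q5; q3-b->q4; q4-a->q4; q4-b->q4; q5-a->q5; q5-b->q5

Walk along `babb` while the input agrees: from q0 take `b` to q1, and so on. Any deviation drops to the rejecting sink q5. Once q4 is reached the prefix is confirmed and every continuation is accepted.
With 6 states:
        a   b  
>  q0   q5  q1 
   q1   q2  q5 
   q2   q5  q3 
   q3   q5  q4 
 * q4   q4  q4 
   q5   q5  q5 
(> = start, * = accepting)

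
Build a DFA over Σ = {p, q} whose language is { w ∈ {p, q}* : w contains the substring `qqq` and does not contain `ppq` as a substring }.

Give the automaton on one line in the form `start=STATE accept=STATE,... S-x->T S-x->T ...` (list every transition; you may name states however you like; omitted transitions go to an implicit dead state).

start=S0 accept=S6,S9,S11 S0-p->S1 S0-q->S2 S1-p->S3 S1-q->S2 S2-p->S1 S2-q->S4 S3-p->S3 S3-q->S5 S4-p->S1 S4-q->S6 S5-p->S7 S5-q->S8 S6-p->S9 S6-q->S6 S7-p->S7 S7-q->S5 S8-p->S7 S8-q->S10 S9-p->S11 S9-q->S6 S10-p->S10 S10-q->S10 S11-p->S11 S11-q->S10

Build one automaton per condition and run them in lockstep. The first has 4 states tracking whether and how much of `qqq` has been seen; the second has 4 states tracking partial matches of the forbidden pattern `ppq`. A product state is a pair (one from each), accepting exactly when both do.
With 12 states:
          p    q  
>  S0     S1   S2 
   S1     S3   S2 
   S2     S1   S4 
   S3     S3   S5 
   S4     S1   S6 
   S5     S7   S8 
 * S6     S9   S6 
   S7     S7   S5 
   S8     S7  S10 
 * S9    S11   S6 
   S10   S10  S10 
 * S11   S11  S10 
(> = start, * = accepting)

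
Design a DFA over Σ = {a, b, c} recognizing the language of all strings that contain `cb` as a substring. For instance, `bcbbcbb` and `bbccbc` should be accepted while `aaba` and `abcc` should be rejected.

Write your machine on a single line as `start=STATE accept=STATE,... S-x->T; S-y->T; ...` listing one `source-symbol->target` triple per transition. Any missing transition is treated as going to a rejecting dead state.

start=S0; accept=S2; S0-a->S0; S0-b->S0; S0-c->S1; S1-a->S0; S1-b->S2; S1-c->S1; S2-a->S2; S2-b->S2; S2-c->S2

States S0..S1 record the length of the longest prefix of `cb` that matches the current input suffix. Reaching S2 means `cb` has been seen, and we stay there forever. Accept from S2.
3 states suffice.
        a   b   c  
>  S0   S0  S0  S1 
   S1   S0  S2  S1 
 * S2   S2  S2  S2 
(> = start, * = accepting)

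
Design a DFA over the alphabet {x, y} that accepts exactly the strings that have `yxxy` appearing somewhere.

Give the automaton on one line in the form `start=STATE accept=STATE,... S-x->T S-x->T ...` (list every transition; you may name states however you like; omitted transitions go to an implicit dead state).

start=S0 accept=S4 S0-x->S0 S0-y->S1 S1-x->S2 S1-y->S1 S2-x->S3 S2-y->S1 S3-x->S0 S3-y->S4 S4-x->S4 S4-y->S4

States S0..S3 record the length of the longest prefix of `yxxy` that matches the current input suffix. Reaching S4 means `yxxy` has been seen, and we stay there forever. Accept from S4.
A 5-state machine:
        x   y  
>  S0   S0  S1 
   S1   S2  S1 
   S2   S3  S1 
   S3   S0  S4 
 * S4   S4  S4 
(> = start, * = accepting)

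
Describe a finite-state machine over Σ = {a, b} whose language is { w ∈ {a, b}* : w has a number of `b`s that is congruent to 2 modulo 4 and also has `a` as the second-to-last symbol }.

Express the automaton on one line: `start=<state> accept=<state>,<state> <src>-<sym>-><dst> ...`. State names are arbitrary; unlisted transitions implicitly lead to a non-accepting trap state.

start=q0 accept=q8,q11 q0-a->q1 q0-b->q2 q1-a->q3 q1-b->q4 q2-a->q5 q2-b->q6 q3-a->q3 q3-b->q4 q4-a->q5 q4-b->q6 q5-a->q7 q5-b->q8 q6-a->q9 q6-b->q10 q7-a->q7 q7-b->q8 q8-a->q9 q8-b->q10 q9-a->q11 q9-b->q12 q10-a->q13 q10-b->q14 q11-a->q11 q11-b->q12 q12-a->q13 q12-b->q14 q13-a->q15 q13-b->q16 q14-a->q17 q14-b->q18 q15-a->q15 q15-b->q16 q16-a->q17 q16-b->q18 q17-a->q3 q17-b->q4 q18-a->q5 q18-b->q6

Handle the two conditions separately and then intersect. One (4 states) tracks the count of `b`s modulo 4; the other (7 states) tracks the last 2 symbols read. Each combined state is a pair, one component from each; accept when both components accept.
With 19 states:
          a    b  
>  q0     q1   q2 
   q1     q3   q4 
   q2     q5   q6 
   q3     q3   q4 
   q4     q5   q6 
   q5     q7   q8 
   q6     q9  q10 
   q7     q7   q8 
 * q8     q9  q10 
   q9    q11  q12 
   q10   q13  q14 
 * q11   q11  q12 
   q12   q13  q14 
   q13   q15  q16 
   q14   q17  q18 
   q15   q15  q16 
   q16   q17  q18 
   q17    q3   q4 
   q18    q5   q6 
(> = start, * = accepting)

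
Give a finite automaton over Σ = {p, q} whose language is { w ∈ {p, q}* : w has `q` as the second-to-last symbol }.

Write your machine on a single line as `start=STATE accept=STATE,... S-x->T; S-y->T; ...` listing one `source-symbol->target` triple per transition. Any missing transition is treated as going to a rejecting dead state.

A DFA must remember the last 2 symbols (since which symbol is second-to-last isn't known until the input ends). Use one state per possible window of the last ≤2 symbols; accept from those whose window starts with `q`.
A 7-state machine:
        p   q  
>  s0   s1  s2 
   s1   s3  s4 
   s2   s5  s6 
   s3   s3  s4 
   s4   s5  s6 
 * s5   s3  s4 
 * s6   s5  s6 
(> = start, * = accepting)

start=s0; accept=s5,s6; s0-p->s1; s0-q->s2; s1-p->s3; s1-q->s4; s2-p->s5; s2-q->s6; s3-p->s3; s3-q->s4; s4-p->s5; s4-q->s6; s5-p->s3; s5-q->s4; s6-p->s5; s6-q->s6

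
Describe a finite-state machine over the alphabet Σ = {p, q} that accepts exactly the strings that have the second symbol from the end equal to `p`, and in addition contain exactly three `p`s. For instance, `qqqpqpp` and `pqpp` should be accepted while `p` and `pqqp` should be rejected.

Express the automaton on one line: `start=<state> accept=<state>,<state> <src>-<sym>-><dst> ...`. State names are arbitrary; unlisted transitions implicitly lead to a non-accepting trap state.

start=s0 accept=s3,s6 s0-p->s1 s0-q->s0 s1-p->s2 s1-q->s1 s2-p->s3 s2-q->s4 s3-p->s5 s3-q->s6 s4-p->s7 s4-q->s4 s5-p->s5 s5-q->s5 s6-p->s5 s6-q->s5 s7-p->s5 s7-q->s6

Handle the two conditions separately and then intersect. The first has 7 states tracking the last 2 symbols read; the second has 5 states tracking the count of `p`s, saturating at 4. A product state is a pair (one from each), accepting exactly when both do. Equivalent product states are then merged.
With 8 states:
        p   q  
>  s0   s1  s0 
   s1   s2  s1 
   s2   s3  s4 
 * s3   s5  s6 
   s4   s7  s4 
   s5   s5  s5 
 * s6   s5  s5 
   s7   s5  s6 
(> = start, * = accepting)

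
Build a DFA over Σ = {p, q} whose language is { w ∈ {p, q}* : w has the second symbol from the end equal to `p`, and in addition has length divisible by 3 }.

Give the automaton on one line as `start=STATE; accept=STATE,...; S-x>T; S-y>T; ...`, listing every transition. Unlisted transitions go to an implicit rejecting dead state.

Handle the two conditions separately and then intersect. The first has 7 states tracking the last 2 symbols read; the second has 3 states tracking the input length modulo 3. A product state is a pair (one from each), accepting exactly when both do.
          p    q  
>  s0     s1   s2 
   s1     s3   s4 
   s2     s5   s6 
   s3     s7   s8 
   s4     s9  s10 
   s5     s7   s8 
   s6     s9  s10 
 * s7    s11  s12 
 * s8    s13  s14 
   s9    s11  s12 
   s10   s13  s14 
   s11    s3   s4 
   s12    s5   s6 
   s13    s3   s4 
   s14    s5   s6 
(> = start, * = accepting)

start=s0; accept=s7,s8; s0-p>s1; s0-q>s2; s1-p>s3; s1-q>s4; s2-p>s5; s2-q>s6; s3-p>s7; s3-q>s8; s4-p>s9; s4-q>s10; s5-p>s7; s5-q>s8; s6-p>s9; s6-q>s10; s7-p>s11; s7-q>s12; s8-p>s13; s8-q>s14; s9-p>s11; s9-q>s12; s10-p>s13; s10-q>s14; s11-p>s3; s11-q>s4; s12-p>s5; s12-q>s6; s13-p>s3; s13-q>s4; s14-p>s5; s14-q>s6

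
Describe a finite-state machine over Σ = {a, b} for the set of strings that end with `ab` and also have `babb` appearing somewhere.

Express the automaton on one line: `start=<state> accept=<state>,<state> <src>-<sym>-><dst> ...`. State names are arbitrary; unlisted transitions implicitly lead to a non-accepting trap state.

Handle the two conditions separately and then intersect. One (3 states) tracks how much of the suffix `ab` has currently been matched; the other (5 states) tracks whether and how much of `babb` has been seen. Each combined state is a pair, one component from each; accept when both components accept. After merging equivalent states the machine shrinks.
With 7 states:
        a   b  
>  s0   s0  s1 
   s1   s2  s1 
   s2   s0  s3 
   s3   s2  s4 
   s4   s5  s4 
   s5   s5  s6 
 * s6   s5  s4 
(> = start, * = accepting)

start=s0 accept=s6 s0-a->s0 s0-b->s1 s1-a->s2 s1-b->s1 s2-a->s0 s2-b->s3 s3-a->s2 s3-b->s4 s4-a->s5 s4-b->s4 s5-a->s5 s5-b->s6 s6-a->s5 s6-b->s4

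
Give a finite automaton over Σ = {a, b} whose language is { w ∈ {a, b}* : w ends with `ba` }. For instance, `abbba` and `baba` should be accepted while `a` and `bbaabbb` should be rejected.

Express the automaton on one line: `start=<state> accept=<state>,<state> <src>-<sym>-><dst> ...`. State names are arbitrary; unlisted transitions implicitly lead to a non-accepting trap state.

start=s0 accept=s2 s0-a->s0 s0-b->s1 s1-a->s2 s1-b->s1 s2-a->s0 s2-b->s1

Let each state record the length of the longest suffix of the input read so far that is also a prefix of `ba`. s1 means the last symbol is `b`; s2 means the last 2 symbols are `ba`. Accept only at s2, where the string currently ends in `ba`.
A 3-state machine:
        a   b  
>  s0   s0  s1 
   s1   s2  s1 
 * s2   s0  s1 
(> = start, * = accepting)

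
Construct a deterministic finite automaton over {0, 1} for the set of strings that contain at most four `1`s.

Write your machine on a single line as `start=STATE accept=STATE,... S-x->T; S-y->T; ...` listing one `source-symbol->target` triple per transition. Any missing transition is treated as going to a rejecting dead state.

start=s0; accept=s0,s1,s2,s3,s4; s0-0->s0; s0-1->s1; s1-0->s1; s1-1->s2; s2-0->s2; s2-1->s3; s3-0->s3; s3-1->s4; s4-0->s4; s4-1->s5; s5-0->s5; s5-1->s5

Only the number of `1`s matters, and only up to 5. Make a chain s0 → s1 → s2 → s3 → s4 → s5 advanced by each `1` (with s5 absorbing); every other symbol self-loops. The accepting set is {s0, s1, s2, s3, s4}.
A 6-state machine:
        0   1  
>* s0   s0  s1 
 * s1   s1  s2 
 * s2   s2  s3 
 * s3   s3  s4 
 * s4   s4  s5 
   s5   s5  s5 
(> = start, * = accepting)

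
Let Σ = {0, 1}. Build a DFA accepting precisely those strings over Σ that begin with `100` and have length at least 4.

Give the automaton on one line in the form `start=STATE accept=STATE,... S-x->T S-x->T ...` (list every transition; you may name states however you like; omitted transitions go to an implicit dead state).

start=q0 accept=q5 q0-0->q1 q0-1->q2 q1-0->q1 q1-1->q1 q2-0->q3 q2-1->q1 q3-0->q4 q3-1->q1 q4-0->q5 q4-1->q5 q5-0->q5 q5-1->q5

Run two small machines in parallel and take their product. One (5 states) tracks whether the input so far still matches the prefix `100`; the other (6 states) tracks the input length, saturating at 5. Each combined state is a pair, one component from each; accept when both components accept. Equivalent product states are then merged.
With 6 states:
        0   1  
>  q0   q1  q2 
   q1   q1  q1 
   q2   q3  q1 
   q3   q4  q1 
   q4   q5  q5 
 * q5   q5  q5 
(> = start, * = accepting)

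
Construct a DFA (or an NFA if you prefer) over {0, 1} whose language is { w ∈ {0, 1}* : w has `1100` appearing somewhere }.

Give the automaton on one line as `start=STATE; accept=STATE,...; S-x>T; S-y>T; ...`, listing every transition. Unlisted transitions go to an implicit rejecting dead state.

start=S0; accept=S4; S0-0>S0; S0-1>S1; S1-0>S0; S1-1>S2; S2-0>S3; S2-1>S2; S3-0>S4; S3-1>S1; S4-0>S4; S4-1>S4

Track how much of `1100` has been matched so far: state S0 is no progress, S4 is the absorbing accept state reached once `1100` has occurred. Intermediate states record partial matches; on a mismatch, fall back to the longest reusable overlap.
With 5 states:
        0   1  
>  S0   S0  S1 
   S1   S0  S2 
   S2   S3  S2 
   S3   S4  S1 
 * S4   S4  S4 
(> = start, * = accepting)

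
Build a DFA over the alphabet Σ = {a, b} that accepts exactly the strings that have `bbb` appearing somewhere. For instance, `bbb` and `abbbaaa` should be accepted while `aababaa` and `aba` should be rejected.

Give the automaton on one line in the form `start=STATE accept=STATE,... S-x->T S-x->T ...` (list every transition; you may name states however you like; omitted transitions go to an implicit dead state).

start=q0 accept=q3 q0-a->q0 q0-b->q1 q1-a->q0 q1-b->q2 q2-a->q0 q2-b->q3 q3-a->q3 q3-b->q3

States q0..q2 record the length of the longest prefix of `bbb` that matches the current input suffix. Reaching q3 means `bbb` has been seen, and we stay there forever. Accept from q3.
        a   b  
>  q0   q0  q1 
   q1   q0  q2 
   q2   q0  q3 
 * q3   q3  q3 
(> = start, * = accepting)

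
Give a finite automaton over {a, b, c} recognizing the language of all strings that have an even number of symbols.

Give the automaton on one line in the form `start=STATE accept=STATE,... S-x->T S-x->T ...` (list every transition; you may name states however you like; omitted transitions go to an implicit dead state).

Only the length mod 2 matters, so use a 2-cycle: from any state, every input symbol moves to the next state, wrapping S1 back to S0. Mark S0 accepting.
        a   b   c  
>* S0   S1  S1  S1 
   S1   S0  S0  S0 
(> = start, * = accepting)

start=S0 accept=S0 S0-a->S1 S0-b->S1 S0-c->S1 S1-a->S0 S1-b->S0 S1-c->S0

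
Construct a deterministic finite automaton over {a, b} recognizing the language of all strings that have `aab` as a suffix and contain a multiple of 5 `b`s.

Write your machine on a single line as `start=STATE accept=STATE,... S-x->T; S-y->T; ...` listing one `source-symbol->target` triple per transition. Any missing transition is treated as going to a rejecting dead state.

start=q0; accept=q7; q0-a->q0; q0-b->q1; q1-a->q1; q1-b->q2; q2-a->q2; q2-b->q3; q3-a->q3; q3-b->q4; q4-a->q5; q4-b->q0; q5-a->q6; q5-b->q0; q6-a->q6; q6-b->q7; q7-a->q0; q7-b->q1

Handle the two conditions separately and then intersect. The first has 4 states tracking how much of the suffix `aab` has currently been matched; the second has 5 states tracking the count of `b`s modulo 5. A product state is a pair (one from each), accepting exactly when both do. Equivalent product states are then merged.
        a   b  
>  q0   q0  q1 
   q1   q1  q2 
   q2   q2  q3 
   q3   q3  q4 
   q4   q5  q0 
   q5   q6  q0 
   q6   q6  q7 
 * q7   q0  q1 
(> = start, * = accepting)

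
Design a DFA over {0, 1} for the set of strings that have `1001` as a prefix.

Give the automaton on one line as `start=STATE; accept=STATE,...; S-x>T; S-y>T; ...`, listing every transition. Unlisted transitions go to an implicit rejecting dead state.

start=A; accept=E; A-0>F; A-1>B; B-0>C; B-1>F; C-0>D; C-1>F; D-0>F; D-1>E; E-0>E; E-1>E; F-0>F; F-1>F

Walk along `1001` while the input agrees: from A take `1` to B, and so on. Any deviation drops to the rejecting sink F. Once E is reached the prefix is confirmed and every continuation is accepted.
6 states suffice.
       0  1 
>  A   F  B 
   B   C  F 
   C   D  F 
   D   F  E 
 * E   E  E 
   F   F  F 
(> = start, * = accepting)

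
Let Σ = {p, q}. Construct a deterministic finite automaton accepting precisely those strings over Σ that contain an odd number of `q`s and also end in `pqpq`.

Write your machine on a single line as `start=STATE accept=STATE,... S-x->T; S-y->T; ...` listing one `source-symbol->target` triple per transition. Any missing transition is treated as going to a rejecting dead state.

Build one automaton per condition and run them in lockstep. The first has 2 states tracking the count of `q`s modulo 2; the second has 5 states tracking how much of the suffix `pqpq` has currently been matched. A product state is a pair (one from each), accepting exactly when both do.
10 states suffice.
        p   q  
>  s0   s1  s2 
   s1   s1  s3 
   s2   s4  s0 
   s3   s5  s0 
   s4   s4  s6 
   s5   s4  s7 
   s6   s8  s2 
   s7   s8  s2 
   s8   s1  s9 
 * s9   s5  s0 
(> = start, * = accepting)

start=s0; accept=s9; s0-p->s1; s0-q->s2; s1-p->s1; s1-q->s3; s2-p->s4; s2-q->s0; s3-p->s5; s3-q->s0; s4-p->s4; s4-q->s6; s5-p->s4; s5-q->s7; s6-p->s8; s6-q->s2; s7-p->s8; s7-q->s2; s8-p->s1; s8-q->s9; s9-p->s5; s9-q->s0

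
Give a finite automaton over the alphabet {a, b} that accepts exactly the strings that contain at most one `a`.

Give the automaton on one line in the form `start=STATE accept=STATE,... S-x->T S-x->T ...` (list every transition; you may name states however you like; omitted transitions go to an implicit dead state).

Only the number of `a`s matters, and only up to 2. Make a chain q0 → q1 → q2 advanced by each `a` (with q2 absorbing); every other symbol self-loops. The accepting set is {q0, q1}.
3 states suffice.
        a   b  
>* q0   q1  q0 
 * q1   q2  q1 
   q2   q2  q2 
(> = start, * = accepting)

start=q0 accept=q0,q1 q0-a->q1 q0-b->q0 q1-a->q2 q1-b->q1 q2-a->q2 q2-b->q2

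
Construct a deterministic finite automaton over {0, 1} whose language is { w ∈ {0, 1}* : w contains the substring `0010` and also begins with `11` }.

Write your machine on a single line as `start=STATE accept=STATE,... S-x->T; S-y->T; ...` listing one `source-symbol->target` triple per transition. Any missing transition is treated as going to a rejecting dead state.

Run two small machines in parallel and take their product. One (5 states) tracks whether and how much of `0010` has been seen; the other (4 states) tracks whether the input so far still matches the prefix `11`. Each combined state is a pair, one component from each; accept when both components accept. Minimizing collapses redundant product states.
8 states suffice.
        0   1  
>  S0   S1  S2 
   S1   S1  S1 
   S2   S1  S3 
   S3   S4  S3 
   S4   S5  S3 
   S5   S5  S6 
   S6   S7  S3 
 * S7   S7  S7 
(> = start, * = accepting)

start=S0; accept=S7; S0-0->S1; S0-1->S2; S1-0->S1; S1-1->S1; S2-0->S1; S2-1->S3; S3-0->S4; S3-1->S3; S4-0->S5; S4-1->S3; S5-0->S5; S5-1->S6; S6-0->S7; S6-1->S3; S7-0->S7; S7-1->S7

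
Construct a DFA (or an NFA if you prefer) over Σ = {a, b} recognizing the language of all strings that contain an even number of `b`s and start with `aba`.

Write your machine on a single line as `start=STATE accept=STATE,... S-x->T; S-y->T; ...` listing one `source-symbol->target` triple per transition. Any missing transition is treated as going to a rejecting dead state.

start=s0; accept=s6; s0-a->s1; s0-b->s2; s1-a->s3; s1-b->s4; s2-a->s2; s2-b->s3; s3-a->s3; s3-b->s2; s4-a->s5; s4-b->s3; s5-a->s5; s5-b->s6; s6-a->s6; s6-b->s5

Build one automaton per condition and run them in lockstep. One (2 states) tracks the count of `b`s modulo 2; the other (5 states) tracks whether the input so far still matches the prefix `aba`. Each combined state is a pair, one component from each; accept when both components accept.
A 7-state machine:
        a   b  
>  s0   s1  s2 
   s1   s3  s4 
   s2   s2  s3 
   s3   s3  s2 
   s4   s5  s3 
   s5   s5  s6 
 * s6   s6  s5 
(> = start, * = accepting)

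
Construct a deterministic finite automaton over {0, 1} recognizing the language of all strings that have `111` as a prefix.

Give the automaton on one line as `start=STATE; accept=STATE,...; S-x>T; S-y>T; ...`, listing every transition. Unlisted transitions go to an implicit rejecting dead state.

start=q0; accept=q3; q0-0>q4; q0-1>q1; q1-0>q4; q1-1>q2; q2-0>q4; q2-1>q3; q3-0>q3; q3-1>q3; q4-0>q4; q4-1>q4

Check the first 3 symbols one by one: q0 through q2 record how many have matched `111` so far; any wrong symbol goes to the dead state q4. After all 3 match we enter the accepting sink q3.
With 5 states:
        0   1  
>  q0   q4  q1 
   q1   q4  q2 
   q2   q4  q3 
 * q3   q3  q3 
   q4   q4  q4 
(> = start, * = accepting)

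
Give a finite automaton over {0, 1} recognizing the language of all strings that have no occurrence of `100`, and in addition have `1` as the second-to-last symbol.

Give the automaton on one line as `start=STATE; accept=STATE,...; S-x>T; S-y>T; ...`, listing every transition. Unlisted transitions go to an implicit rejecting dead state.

Handle the two conditions separately and then intersect. The first has 4 states tracking partial matches of the forbidden pattern `100`; the second has 7 states tracking the last 2 symbols read. A product state is a pair (one from each), accepting exactly when both do. After merging equivalent states the machine shrinks.
A 5-state machine:
        0   1  
>  S0   S0  S1 
   S1   S2  S3 
 * S2   S4  S1 
 * S3   S2  S3 
   S4   S4  S4 
(> = start, * = accepting)

start=S0; accept=S2,S3; S0-0>S0; S0-1>S1; S1-0>S2; S1-1>S3; S2-0>S4; S2-1>S1; S3-0>S2; S3-1>S3; S4-0>S4; S4-1>S4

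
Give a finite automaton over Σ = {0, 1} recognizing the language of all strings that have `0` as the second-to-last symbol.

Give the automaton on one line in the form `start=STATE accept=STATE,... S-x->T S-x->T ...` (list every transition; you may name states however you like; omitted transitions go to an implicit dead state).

A DFA must remember the last 2 symbols (since which symbol is second-to-last isn't known until the input ends). Use one state per possible window of the last ≤2 symbols; accept from those whose window starts with `0`.
With 7 states:
        0   1  
>  q0   q1  q2 
   q1   q3  q4 
   q2   q5  q6 
 * q3   q3  q4 
 * q4   q5  q6 
   q5   q3  q4 
   q6   q5  q6 
(> = start, * = accepting)

start=q0 accept=q3,q4 q0-0->q1 q0-1->q2 q1-0->q3 q1-1->q4 q2-0->q5 q2-1->q6 q3-0->q3 q3-1->q4 q4-0->q5 q4-1->q6 q5-0->q3 q5-1->q4 q6-0->q5 q6-1->q6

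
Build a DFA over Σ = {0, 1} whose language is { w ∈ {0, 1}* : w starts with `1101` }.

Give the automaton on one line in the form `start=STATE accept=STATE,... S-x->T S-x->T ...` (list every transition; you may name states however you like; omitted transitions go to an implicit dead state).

Walk along `1101` while the input agrees: from q0 take `1` to q1, and so on. Any deviation drops to the rejecting sink q5. Once q4 is reached the prefix is confirmed and every continuation is accepted.
With 6 states:
        0   1  
>  q0   q5  q1 
   q1   q5  q2 
   q2   q3  q5 
   q3   q5  q4 
 * q4   q4  q4 
   q5   q5  q5 
(> = start, * = accepting)

start=q0 accept=q4 q0-0->q5 q0-1->q1 q1-0->q5 q1-1->q2 q2-0->q3 q2-1->q5 q3-0->q5 q3-1->q4 q4-0->q4 q4-1->q4 q5-0->q5 q5-1->q5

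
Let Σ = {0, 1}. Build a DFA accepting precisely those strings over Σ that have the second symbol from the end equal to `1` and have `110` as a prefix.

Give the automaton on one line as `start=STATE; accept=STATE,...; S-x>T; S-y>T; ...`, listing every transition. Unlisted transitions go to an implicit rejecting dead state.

start=A; accept=I,L; A-0>B; A-1>C; B-0>D; B-1>E; C-0>F; C-1>G; D-0>D; D-1>E; E-0>F; E-1>H; F-0>D; F-1>E; G-0>I; G-1>H; H-0>F; H-1>H; I-0>J; I-1>K; J-0>J; J-1>K; K-0>I; K-1>L; L-0>I; L-1>L

Build one automaton per condition and run them in lockstep. The first has 7 states tracking the last 2 symbols read; the second has 5 states tracking whether the input so far still matches the prefix `110`. A product state is a pair (one from each), accepting exactly when both do.
12 states suffice.
       0  1 
>  A   B  C 
   B   D  E 
   C   F  G 
   D   D  E 
   E   F  H 
   F   D  E 
   G   I  H 
   H   F  H 
 * I   J  K 
   J   J  K 
   K   I  L 
 * L   I  L 
(> = start, * = accepting)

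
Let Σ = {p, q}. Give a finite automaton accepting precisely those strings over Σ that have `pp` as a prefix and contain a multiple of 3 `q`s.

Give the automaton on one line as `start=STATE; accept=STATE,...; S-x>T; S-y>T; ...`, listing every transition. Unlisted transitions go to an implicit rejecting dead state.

start=S0; accept=S3; S0-p>S1; S0-q>S2; S1-p>S3; S1-q>S2; S2-p>S2; S2-q>S2; S3-p>S3; S3-q>S4; S4-p>S4; S4-q>S5; S5-p>S5; S5-q>S3

Handle the two conditions separately and then intersect. One (4 states) tracks whether the input so far still matches the prefix `pp`; the other (3 states) tracks the count of `q`s modulo 3. Each combined state is a pair, one component from each; accept when both components accept. Equivalent product states are then merged.
With 6 states:
        p   q  
>  S0   S1  S2 
   S1   S3  S2 
   S2   S2  S2 
 * S3   S3  S4 
   S4   S4  S5 
   S5   S5  S3 
(> = start, * = accepting)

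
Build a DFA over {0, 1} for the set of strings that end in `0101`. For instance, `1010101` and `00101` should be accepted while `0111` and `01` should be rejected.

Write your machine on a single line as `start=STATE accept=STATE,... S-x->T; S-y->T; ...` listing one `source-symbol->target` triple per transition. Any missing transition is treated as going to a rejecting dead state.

Let each state record the length of the longest suffix of the input read so far that is also a prefix of `0101`. s1 means the last symbol is `0`; s2 means the last 2 symbols are `01`; s3 means the last 3 symbols are `010`; s4 means the last 4 symbols are `0101`. Accept only at s4, where the string currently ends in `0101`.
A 5-state machine:
        0   1  
>  s0   s1  s0 
   s1   s1  s2 
   s2   s3  s0 
   s3   s1  s4 
 * s4   s3  s0 
(> = start, * = accepting)

start=s0; accept=s4; s0-0->s1; s0-1->s0; s1-0->s1; s1-1->s2; s2-0->s3; s2-1->s0; s3-0->s1; s3-1->s4; s4-0->s3; s4-1->s0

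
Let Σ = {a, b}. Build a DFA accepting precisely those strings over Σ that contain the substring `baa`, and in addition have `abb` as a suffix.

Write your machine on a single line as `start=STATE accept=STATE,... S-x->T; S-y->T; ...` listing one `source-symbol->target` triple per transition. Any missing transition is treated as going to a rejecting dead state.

Run two small machines in parallel and take their product. One (4 states) tracks whether and how much of `baa` has been seen; the other (4 states) tracks how much of the suffix `abb` has currently been matched. Each combined state is a pair, one component from each; accept when both components accept.
        a   b  
>  s0   s1  s2 
   s1   s1  s3 
   s2   s4  s2 
   s3   s4  s5 
   s4   s6  s3 
   s5   s4  s2 
   s6   s6  s7 
   s7   s6  s8 
 * s8   s6  s9 
   s9   s6  s9 
(> = start, * = accepting)

start=s0; accept=s8; s0-a->s1; s0-b->s2; s1-a->s1; s1-b->s3; s2-a->s4; s2-b->s2; s3-a->s4; s3-b->s5; s4-a->s6; s4-b->s3; s5-a->s4; s5-b->s2; s6-a->s6; s6-b->s7; s7-a->s6; s7-b->s8; s8-a->s6; s8-b->s9; s9-a->s6; s9-b->s9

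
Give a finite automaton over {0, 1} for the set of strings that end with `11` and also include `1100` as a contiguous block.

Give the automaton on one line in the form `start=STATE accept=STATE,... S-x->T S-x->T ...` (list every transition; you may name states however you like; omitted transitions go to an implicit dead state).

start=q0 accept=q6 q0-0->q0 q0-1->q1 q1-0->q0 q1-1->q2 q2-0->q3 q2-1->q2 q3-0->q4 q3-1->q1 q4-0->q4 q4-1->q5 q5-0->q4 q5-1->q6 q6-0->q4 q6-1->q6

Handle the two conditions separately and then intersect. One (3 states) tracks how much of the suffix `11` has currently been matched; the other (5 states) tracks whether and how much of `1100` has been seen. Each combined state is a pair, one component from each; accept when both components accept.
7 states suffice.
        0   1  
>  q0   q0  q1 
   q1   q0  q2 
   q2   q3  q2 
   q3   q4  q1 
   q4   q4  q5 
   q5   q4  q6 
 * q6   q4  q6 
(> = start, * = accepting)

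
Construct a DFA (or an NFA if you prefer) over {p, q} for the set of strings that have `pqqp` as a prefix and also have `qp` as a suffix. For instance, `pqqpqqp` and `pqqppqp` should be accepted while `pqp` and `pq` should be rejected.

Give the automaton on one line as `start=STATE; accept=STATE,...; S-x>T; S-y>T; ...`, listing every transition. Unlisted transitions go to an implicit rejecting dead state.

Run two small machines in parallel and take their product. One (6 states) tracks whether the input so far still matches the prefix `pqqp`; the other (3 states) tracks how much of the suffix `qp` has currently been matched. Each combined state is a pair, one component from each; accept when both components accept.
        p   q  
>  s0   s1  s2 
   s1   s3  s4 
   s2   s5  s2 
   s3   s3  s2 
   s4   s5  s6 
   s5   s3  s2 
   s6   s7  s2 
 * s7   s8  s9 
   s8   s8  s9 
   s9   s7  s9 
(> = start, * = accepting)

start=s0; accept=s7; s0-p>s1; s0-q>s2; s1-p>s3; s1-q>s4; s2-p>s5; s2-q>s2; s3-p>s3; s3-q>s2; s4-p>s5; s4-q>s6; s5-p>s3; s5-q>s2; s6-p>s7; s6-q>s2; s7-p>s8; s7-q>s9; s8-p>s8; s8-q>s9; s9-p>s7; s9-q>s9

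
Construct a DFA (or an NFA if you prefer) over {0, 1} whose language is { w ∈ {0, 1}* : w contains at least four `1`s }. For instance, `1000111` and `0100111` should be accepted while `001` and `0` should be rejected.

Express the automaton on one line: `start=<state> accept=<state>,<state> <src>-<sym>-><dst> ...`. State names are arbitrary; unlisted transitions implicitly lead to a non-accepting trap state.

start=q0 accept=q4,q5 q0-0->q0 q0-1->q1 q1-0->q1 q1-1->q2 q2-0->q2 q2-1->q3 q3-0->q3 q3-1->q4 q4-0->q4 q4-1->q5 q5-0->q5 q5-1->q5

Count `1`s, saturating at 5: states q0 through q4 mean 0 through 4 `1`s seen; q5 means more than 4. Each `1` increments (capped at q5); other symbols loop. Accept from {q4, q5}.
        0   1  
>  q0   q0  q1 
   q1   q1  q2 
   q2   q2  q3 
   q3   q3  q4 
 * q4   q4  q5 
 * q5   q5  q5 
(> = start, * = accepting)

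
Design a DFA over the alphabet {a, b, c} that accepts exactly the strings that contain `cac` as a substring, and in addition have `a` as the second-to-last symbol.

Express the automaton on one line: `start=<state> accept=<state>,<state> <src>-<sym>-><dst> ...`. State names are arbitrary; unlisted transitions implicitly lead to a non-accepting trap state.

Build one automaton per condition and run them in lockstep. One (4 states) tracks whether and how much of `cac` has been seen; the other (13 states) tracks the last 2 symbols read. Each combined state is a pair, one component from each; accept when both components accept. After merging equivalent states the machine shrinks.
7 states suffice.
        a   b   c  
>  S0   S0  S0  S1 
   S1   S2  S0  S1 
   S2   S0  S0  S3 
 * S3   S4  S5  S5 
   S4   S6  S3  S3 
   S5   S4  S5  S5 
 * S6   S6  S3  S3 
(> = start, * = accepting)

start=S0 accept=S3,S6 S0-a->S0 S0-b->S0 S0-c->S1 S1-a->S2 S1-b->S0 S1-c->S1 S2-a->S0 S2-b->S0 S2-c->S3 S3-a->S4 S3-b->S5 S3-c->S5 S4-a->S6 S4-b->S3 S4-c->S3 S5-a->S4 S5-b->S5 S5-c->S5 S6-a->S6 S6-b->S3 S6-c->S3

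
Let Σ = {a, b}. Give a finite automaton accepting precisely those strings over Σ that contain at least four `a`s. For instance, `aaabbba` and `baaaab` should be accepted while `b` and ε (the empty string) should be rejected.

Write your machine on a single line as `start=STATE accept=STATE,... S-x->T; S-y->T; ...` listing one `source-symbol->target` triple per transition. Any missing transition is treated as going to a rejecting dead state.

start=q0; accept=q4,q5; q0-a->q1; q0-b->q0; q1-a->q2; q1-b->q1; q2-a->q3; q2-b->q2; q3-a->q4; q3-b->q3; q4-a->q5; q4-b->q4; q5-a->q5; q5-b->q5

Only the number of `a`s matters, and only up to 5. Make a chain q0 → q1 → q2 → q3 → q4 → q5 advanced by each `a` (with q5 absorbing); every other symbol self-loops. The accepting set is {q4, q5}.
With 6 states:
        a   b  
>  q0   q1  q0 
   q1   q2  q1 
   q2   q3  q2 
   q3   q4  q3 
 * q4   q5  q4 
 * q5   q5  q5 
(> = start, * = accepting)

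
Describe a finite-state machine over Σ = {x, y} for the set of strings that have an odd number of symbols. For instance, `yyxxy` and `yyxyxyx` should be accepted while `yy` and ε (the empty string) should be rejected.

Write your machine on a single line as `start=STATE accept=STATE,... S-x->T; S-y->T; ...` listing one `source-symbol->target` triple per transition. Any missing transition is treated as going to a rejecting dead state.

start=q0; accept=q1; q0-x->q1; q0-y->q1; q1-x->q0; q1-y->q0

Count input length modulo 2: every symbol advances one step around the cycle q0 → q1 → q0. Accept at q1.
With 2 states:
        x   y  
>  q0   q1  q1 
 * q1   q0  q0 
(> = start, * = accepting)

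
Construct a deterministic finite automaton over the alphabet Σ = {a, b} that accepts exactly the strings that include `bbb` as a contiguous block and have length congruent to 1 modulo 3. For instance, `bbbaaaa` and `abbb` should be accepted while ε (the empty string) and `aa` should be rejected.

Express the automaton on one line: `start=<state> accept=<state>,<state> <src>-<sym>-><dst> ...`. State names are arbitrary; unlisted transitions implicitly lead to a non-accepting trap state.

Build one automaton per condition and run them in lockstep. One (4 states) tracks whether and how much of `bbb` has been seen; the other (3 states) tracks the input length modulo 3. Each combined state is a pair, one component from each; accept when both components accept.
With 12 states:
          a    b  
>  q0     q1   q2 
   q1     q3   q4 
   q2     q3   q5 
   q3     q0   q6 
   q4     q0   q7 
   q5     q0   q8 
   q6     q1   q9 
   q7     q1  q10 
   q8    q10  q10 
   q9     q3  q11 
 * q10   q11  q11 
   q11    q8   q8 
(> = start, * = accepting)

start=q0 accept=q10 q0-a->q1 q0-b->q2 q1-a->q3 q1-b->q4 q2-a->q3 q2-b->q5 q3-a->q0 q3-b->q6 q4-a->q0 q4-b->q7 q5-a->q0 q5-b->q8 q6-a->q1 q6-b->q9 q7-a->q1 q7-b->q10 q8-a->q10 q8-b->q10 q9-a->q3 q9-b->q11 q10-a->q11 q10-b->q11 q11-a->q8 q11-b->q8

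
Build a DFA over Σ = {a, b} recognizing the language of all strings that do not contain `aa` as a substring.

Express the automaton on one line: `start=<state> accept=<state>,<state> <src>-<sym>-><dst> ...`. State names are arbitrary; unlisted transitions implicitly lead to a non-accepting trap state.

Track partial matches of the forbidden pattern `aa`. State q2 is a dead state reached once `aa` has occurred; every other state accepts. q0 means no part of `aa` is currently matched.
3 states suffice.
        a   b  
>* q0   q1  q0 
 * q1   q2  q0 
   q2   q2  q2 
(> = start, * = accepting)

start=q0 accept=q0,q1 q0-a->q1 q0-b->q0 q1-a->q2 q1-b->q0 q2-a->q2 q2-b->q2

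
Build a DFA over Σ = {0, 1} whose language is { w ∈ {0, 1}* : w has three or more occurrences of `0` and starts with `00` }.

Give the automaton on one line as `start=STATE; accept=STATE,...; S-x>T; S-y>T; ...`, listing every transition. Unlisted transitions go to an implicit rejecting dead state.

Handle the two conditions separately and then intersect. The first has 5 states tracking the count of `0`s, saturating at 4; the second has 4 states tracking whether the input so far still matches the prefix `00`. A product state is a pair (one from each), accepting exactly when both do.
        0   1  
>  q0   q1  q2 
   q1   q3  q4 
   q2   q4  q2 
   q3   q5  q3 
   q4   q6  q4 
 * q5   q7  q5 
   q6   q8  q6 
 * q7   q7  q7 
   q8   q9  q8 
   q9   q9  q9 
(> = start, * = accepting)

start=q0; accept=q5,q7; q0-0>q1; q0-1>q2; q1-0>q3; q1-1>q4; q2-0>q4; q2-1>q2; q3-0>q5; q3-1>q3; q4-0>q6; q4-1>q4; q5-0>q7; q5-1>q5; q6-0>q8; q6-1>q6; q7-0>q7; q7-1>q7; q8-0>q9; q8-1>q8; q9-0>q9; q9-1>q9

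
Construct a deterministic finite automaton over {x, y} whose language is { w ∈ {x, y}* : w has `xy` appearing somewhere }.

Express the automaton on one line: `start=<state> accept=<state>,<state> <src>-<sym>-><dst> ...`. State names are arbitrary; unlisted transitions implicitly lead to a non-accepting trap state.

States q0..q1 record the length of the longest prefix of `xy` that matches the current input suffix. Reaching q2 means `xy` has been seen, and we stay there forever. Accept from q2.
A 3-state machine:
        x   y  
>  q0   q1  q0 
   q1   q1  q2 
 * q2   q2  q2 
(> = start, * = accepting)

start=q0 accept=q2 q0-x->q1 q0-y->q0 q1-x->q1 q1-y->q2 q2-x->q2 q2-y->q2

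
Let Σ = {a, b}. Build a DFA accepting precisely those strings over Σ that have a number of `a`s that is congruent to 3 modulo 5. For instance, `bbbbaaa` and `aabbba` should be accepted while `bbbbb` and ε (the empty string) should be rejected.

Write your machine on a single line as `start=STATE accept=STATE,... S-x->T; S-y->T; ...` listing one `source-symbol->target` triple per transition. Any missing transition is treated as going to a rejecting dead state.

start=S0; accept=S3; S0-a->S1; S0-b->S0; S1-a->S2; S1-b->S1; S2-a->S3; S2-b->S2; S3-a->S4; S3-b->S3; S4-a->S0; S4-b->S4

Keep the running count of `a`s modulo 5: each `a` advances along the cycle S0 → S1 → S2 → S3 → S4 → S0 while other symbols loop. Accept at S3.
        a   b  
>  S0   S1  S0 
   S1   S2  S1 
   S2   S3  S2 
 * S3   S4  S3 
   S4   S0  S4 
(> = start, * = accepting)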